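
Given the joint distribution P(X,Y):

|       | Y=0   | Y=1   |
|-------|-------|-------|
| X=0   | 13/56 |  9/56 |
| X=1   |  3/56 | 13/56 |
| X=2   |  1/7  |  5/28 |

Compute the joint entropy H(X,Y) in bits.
2.4732 bits

H(X,Y) = -Σ_{x,y} P(x,y) log₂ P(x,y). Per-cell terms -P(x,y)·log₂P(x,y):
  X=0: 0.4891, 0.4239
  X=1: 0.2262, 0.4891
  X=2: 0.4011, 0.4438
Sum of the 6 terms: H(X,Y) = 2.4732 bits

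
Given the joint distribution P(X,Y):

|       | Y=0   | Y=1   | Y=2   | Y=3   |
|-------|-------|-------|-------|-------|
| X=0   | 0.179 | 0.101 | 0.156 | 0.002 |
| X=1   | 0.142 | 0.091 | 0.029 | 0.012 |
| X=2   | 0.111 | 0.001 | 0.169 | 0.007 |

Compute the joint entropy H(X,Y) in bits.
2.9992 bits

H(X,Y) = -Σ_{x,y} P(x,y) log₂ P(x,y). Per-cell terms -P(x,y)·log₂P(x,y):
  X=0: 0.44427, 0.33406, 0.41814, 0.01793
  X=1: 0.39988, 0.31468, 0.14813, 0.07657
  X=2: 0.35202, 0.00997, 0.43347, 0.05011
Sum of the 12 terms: H(X,Y) = 2.9992 bits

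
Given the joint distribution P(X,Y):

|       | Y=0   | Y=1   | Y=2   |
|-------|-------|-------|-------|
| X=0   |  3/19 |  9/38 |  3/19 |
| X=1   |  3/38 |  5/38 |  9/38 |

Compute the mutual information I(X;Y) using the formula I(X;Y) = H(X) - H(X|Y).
0.0448 bits

I(X;Y) = H(X) - H(X|Y)

Marginal of X (row sums):
  P(X=0) = 3/19 + 9/38 + 3/19 = 21/38
  P(X=1) = 3/38 + 5/38 + 9/38 = 17/38
H(X) = -[(21/38)·log₂(21/38) + (17/38)·log₂(17/38)]
  = 0.472837 + 0.519155 = 0.99199 bits

Marginal of Y (column sums):
  P(Y=0) = 3/19 + 3/38 = 9/38
  P(Y=1) = 9/38 + 5/38 = 7/19
  P(Y=2) = 3/19 + 9/38 = 15/38
H(X|Y) = Σ_y P(y)·H(X|Y=y):
  Y=0: P(Y=0) = 9/38, P(X|Y=0) = (2/3, 1/3) → H(X|Y=0) = 0.918296
  Y=1: P(Y=1) = 7/19, P(X|Y=1) = (9/14, 5/14) → H(X|Y=1) = 0.940286
  Y=2: P(Y=2) = 15/38, P(X|Y=2) = (2/5, 3/5) → H(X|Y=2) = 0.970951
H(X|Y) = (9/38)·0.918296 + (7/19)·0.940286 + (15/38)·0.970951 = 0.94718 bits

I(X;Y) = H(X) - H(X|Y) = 0.99199 - 0.94718 = 0.0448 bits

Cross-check via I(X;Y) = H(X) + H(Y) - H(X,Y): computing H(Y) from the column sums and H(X,Y) from the 6 cells in the same way gives H(Y) = 1.55225 bits and H(X,Y) = 2.49943 bits, so
I(X;Y) = 0.99199 + 1.55225 - 2.49943 = 0.0448 bits ✓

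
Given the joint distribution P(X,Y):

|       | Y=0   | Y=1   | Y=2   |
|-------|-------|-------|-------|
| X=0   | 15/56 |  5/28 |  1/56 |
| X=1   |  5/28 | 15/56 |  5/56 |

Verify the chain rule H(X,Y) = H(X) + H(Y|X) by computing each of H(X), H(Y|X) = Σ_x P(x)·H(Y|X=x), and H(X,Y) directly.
H(X) = 0.9963 bits, H(Y|X) = 1.3243 bits, H(X,Y) = 2.3207 bits

Marginal of X (row sums):
  P(X=0) = 15/56 + 5/28 + 1/56 = 13/28
  P(X=1) = 5/28 + 15/56 + 5/56 = 15/28
H(X) = -[(13/28)·log₂(13/28) + (15/28)·log₂(15/28)]
  = 0.5139 + 0.4824 = 0.9963 bits

H(Y|X) = Σ_x P(x)·H(Y|X=x):
  X=0: P(X=0) = 13/28, P(Y|X=0) = (15/26, 5/13, 1/26) → H(Y|X=0) = 1.1688
  X=1: P(X=1) = 15/28, P(Y|X=1) = (1/3, 1/2, 1/6) → H(Y|X=1) = 1.4591
H(Y|X) = (13/28)·1.1688 + (15/28)·1.4591 = 1.3243 bits

H(X,Y) = -Σ_{x,y} P(x,y) log₂ P(x,y). Per-cell terms -P(x,y)·log₂P(x,y):
  X=0: 0.5091, 0.4438, 0.1037
  X=1: 0.4438, 0.5091, 0.3112
Sum of the 6 terms: H(X,Y) = 2.3207 bits

Chain rule check:
  H(X) + H(Y|X) = 0.9963 + 1.3243 = 2.3206 bits
  H(X,Y) = 2.3207 bits
✓ Chain rule verified (Δ = 0.0001 is 4-dp rounding noise: each of the three values was rounded independently).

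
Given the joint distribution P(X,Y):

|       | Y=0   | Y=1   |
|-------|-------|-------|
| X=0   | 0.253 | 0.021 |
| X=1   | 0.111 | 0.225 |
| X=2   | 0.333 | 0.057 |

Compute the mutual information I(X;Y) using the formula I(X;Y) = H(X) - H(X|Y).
0.2364 bits

I(X;Y) = H(X) - H(X|Y)

Marginal of X (row sums):
  P(X=0) = 0.253 + 0.021 = 0.274
  P(X=1) = 0.111 + 0.225 = 0.336
  P(X=2) = 0.333 + 0.057 = 0.390
H(X) = -[0.274·log₂(0.274) + 0.336·log₂(0.336) + 0.390·log₂(0.390)]
  = 0.511764 + 0.528685 + 0.529797 = 1.57025 bits

Marginal of Y (column sums):
  P(Y=0) = 0.253 + 0.111 + 0.333 = 0.697
  P(Y=1) = 0.021 + 0.225 + 0.057 = 0.303
H(X|Y) = Σ_y P(y)·H(X|Y=y):
  Y=0: P(Y=0) = 0.697, P(X|Y=0) = (253/697, 111/697, 333/697) → H(X|Y=0) = 1.461929
  Y=1: P(Y=1) = 0.303, P(X|Y=1) = (7/101, 75/101, 19/101) → H(X|Y=1) = 1.039167
H(X|Y) = 0.697·1.461929 + 0.303·1.039167 = 1.33383 bits

I(X;Y) = H(X) - H(X|Y) = 1.57025 - 1.33383 = 0.2364 bits

Cross-check via I(X;Y) = H(X) + H(Y) - H(X,Y): computing H(Y) from the column sums and H(X,Y) from the 6 cells in the same way gives H(Y) = 0.88493 bits and H(X,Y) = 2.21876 bits, so
I(X;Y) = 1.57025 + 0.88493 - 2.21876 = 0.2364 bits ✓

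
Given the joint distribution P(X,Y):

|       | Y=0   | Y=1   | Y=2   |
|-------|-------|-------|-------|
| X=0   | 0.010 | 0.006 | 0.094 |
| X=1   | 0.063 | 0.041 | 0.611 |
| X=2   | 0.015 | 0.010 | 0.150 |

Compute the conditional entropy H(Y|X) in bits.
0.7373 bits

H(Y|X) = H(X,Y) - H(X)

H(X,Y) = -Σ_{x,y} P(x,y) log₂ P(x,y). Per-cell terms -P(x,y)·log₂P(x,y):
  X=0: 0.0664, 0.0443, 0.3207
  X=1: 0.2513, 0.1889, 0.4343
  X=2: 0.0909, 0.0664, 0.4105
Sum of the 9 terms: H(X,Y) = 1.8737 bits

Marginal of X (row sums):
  P(X=0) = 0.010 + 0.006 + 0.094 = 0.110
  P(X=1) = 0.063 + 0.041 + 0.611 = 0.715
  P(X=2) = 0.015 + 0.010 + 0.150 = 0.175
H(X) = -[0.110·log₂(0.110) + 0.715·log₂(0.715) + 0.175·log₂(0.175)]
  = 0.3503 + 0.3460 + 0.4401 = 1.1364 bits

H(Y|X) = H(X,Y) - H(X) = 1.8737 - 1.1364 = 0.7373 bits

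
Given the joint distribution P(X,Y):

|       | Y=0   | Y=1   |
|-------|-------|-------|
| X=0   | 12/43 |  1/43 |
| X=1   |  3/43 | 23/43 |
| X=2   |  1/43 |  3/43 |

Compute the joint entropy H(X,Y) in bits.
1.7851 bits

H(X,Y) = -Σ_{x,y} P(x,y) log₂ P(x,y). Per-cell terms -P(x,y)·log₂P(x,y):
  X=0: 0.5139, 0.1262
  X=1: 0.2680, 0.4828
  X=2: 0.1262, 0.2680
Sum of the 6 terms: H(X,Y) = 1.7851 bits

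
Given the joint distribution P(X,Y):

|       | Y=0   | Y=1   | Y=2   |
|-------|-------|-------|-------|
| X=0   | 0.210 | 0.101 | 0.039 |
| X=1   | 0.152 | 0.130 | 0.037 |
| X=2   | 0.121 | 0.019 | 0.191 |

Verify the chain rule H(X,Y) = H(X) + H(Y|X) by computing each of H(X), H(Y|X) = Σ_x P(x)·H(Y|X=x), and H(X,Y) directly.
H(X) = 1.5839 bits, H(Y|X) = 1.3107 bits, H(X,Y) = 2.8947 bits

Marginal of X (row sums):
  P(X=0) = 0.210 + 0.101 + 0.039 = 0.350
  P(X=1) = 0.152 + 0.130 + 0.037 = 0.319
  P(X=2) = 0.121 + 0.019 + 0.191 = 0.331
H(X) = -[0.350·log₂(0.350) + 0.319·log₂(0.319) + 0.331·log₂(0.331)]
  = 0.530101 + 0.525831 + 0.527977 = 1.5839 bits

H(Y|X) = Σ_x P(x)·H(Y|X=x):
  X=0: P(X=0) = 0.350, P(Y|X=0) = (3/5, 101/350, 39/350) → H(Y|X=0) = 1.312349
  X=1: P(X=1) = 0.319, P(Y|X=1) = (152/319, 130/319, 37/319) → H(Y|X=1) = 1.397843
  X=2: P(X=2) = 0.331, P(Y|X=2) = (121/331, 19/331, 191/331) → H(Y|X=2) = 1.225123
H(Y|X) = 0.350·1.312349 + 0.319·1.397843 + 0.331·1.225123 = 1.3107 bits

H(X,Y) = -Σ_{x,y} P(x,y) log₂ P(x,y). Per-cell terms -P(x,y)·log₂P(x,y):
  X=0: 0.472823, 0.334065, 0.182535
  X=1: 0.413114, 0.382644, 0.175984
  X=2: 0.368677, 0.108639, 0.456176
Sum of the 9 terms: H(X,Y) = 2.8947 bits

Chain rule check:
  H(X) + H(Y|X) = 1.5839 + 1.3107 = 2.8946 bits
  H(X,Y) = 2.8947 bits
✓ Chain rule verified (Δ = 0.0001 is 4-dp rounding noise: each of the three values was rounded independently).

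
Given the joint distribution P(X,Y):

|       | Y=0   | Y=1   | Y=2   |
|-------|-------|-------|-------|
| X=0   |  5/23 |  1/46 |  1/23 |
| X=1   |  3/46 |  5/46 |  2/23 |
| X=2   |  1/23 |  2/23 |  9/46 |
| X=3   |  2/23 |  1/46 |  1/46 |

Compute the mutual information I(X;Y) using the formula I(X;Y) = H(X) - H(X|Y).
0.2651 bits

I(X;Y) = H(X) - H(X|Y)

Marginal of X (row sums):
  P(X=0) = 5/23 + 1/46 + 1/23 = 13/46
  P(X=1) = 3/46 + 5/46 + 2/23 = 6/23
  P(X=2) = 1/23 + 2/23 + 9/46 = 15/46
  P(X=3) = 2/23 + 1/46 + 1/46 = 3/23
H(X) = -[(13/46)·log₂(13/46) + (6/23)·log₂(6/23) + (15/46)·log₂(15/46) + (3/23)·log₂(3/23)]
  = 0.515230 + 0.505722 + 0.527175 + 0.383296 = 1.93142 bits

Marginal of Y (column sums):
  P(Y=0) = 5/23 + 3/46 + 1/23 + 2/23 = 19/46
  P(Y=1) = 1/46 + 5/46 + 2/23 + 1/46 = 11/46
  P(Y=2) = 1/23 + 2/23 + 9/46 + 1/46 = 8/23
H(X|Y) = Σ_y P(y)·H(X|Y=y):
  Y=0: P(Y=0) = 19/46, P(X|Y=0) = (10/19, 3/19, 2/19, 4/19) → H(X|Y=0) = 1.722971
  Y=1: P(Y=1) = 11/46, P(X|Y=1) = (1/11, 5/11, 4/11, 1/11) → H(X|Y=1) = 1.676737
  Y=2: P(Y=2) = 8/23, P(X|Y=2) = (1/8, 1/4, 9/16, 1/16) → H(X|Y=2) = 1.591917
H(X|Y) = (19/46)·1.722971 + (11/46)·1.676737 + (8/23)·1.591917 = 1.66633 bits

I(X;Y) = H(X) - H(X|Y) = 1.93142 - 1.66633 = 0.2651 bits

Cross-check via I(X;Y) = H(X) + H(Y) - H(X,Y): computing H(Y) from the column sums and H(X,Y) from the 12 cells in the same way gives H(Y) = 1.55042 bits and H(X,Y) = 3.21675 bits, so
I(X;Y) = 1.93142 + 1.55042 - 3.21675 = 0.2651 bits ✓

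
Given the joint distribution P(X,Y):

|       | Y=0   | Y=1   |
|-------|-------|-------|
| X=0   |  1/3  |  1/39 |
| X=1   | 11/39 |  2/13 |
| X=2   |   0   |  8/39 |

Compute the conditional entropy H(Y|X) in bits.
0.5416 bits

H(Y|X) = H(X,Y) - H(X)

H(X,Y) = -Σ_{x,y} P(x,y) log₂ P(x,y). Per-cell terms -P(x,y)·log₂P(x,y):
  X=0: 0.5283208, 0.1355231
  X=1: 0.5150173, 0.4154523
  X=2: 0.0000000, 0.4688005
  (cells with P = 0 contribute 0)
Sum of the 6 terms: H(X,Y) = 2.063114 bits

Marginal of X (row sums):
  P(X=0) = 1/3 + 1/39 = 14/39
  P(X=1) = 11/39 + 2/13 = 17/39
  P(X=2) = 0 + 8/39 = 8/39
H(X) = -[(14/39)·log₂(14/39) + (17/39)·log₂(17/39) + (8/39)·log₂(8/39)]
  = 0.5305811 + 0.5221787 + 0.4688005 = 1.521560 bits

H(Y|X) = H(X,Y) - H(X) = 2.063114 - 1.521560 = 0.5416 bits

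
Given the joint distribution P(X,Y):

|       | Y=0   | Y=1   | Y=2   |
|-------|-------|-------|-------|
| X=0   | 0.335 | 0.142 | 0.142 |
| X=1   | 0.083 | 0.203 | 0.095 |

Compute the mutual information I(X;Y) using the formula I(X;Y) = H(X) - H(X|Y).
0.0908 bits

I(X;Y) = H(X) - H(X|Y)

Marginal of X (row sums):
  P(X=0) = 0.335 + 0.142 + 0.142 = 0.619
  P(X=1) = 0.083 + 0.203 + 0.095 = 0.381
H(X) = -[0.619·log₂(0.619) + 0.381·log₂(0.381)]
  = 0.428341 + 0.530404 = 0.958745 bits

Marginal of Y (column sums):
  P(Y=0) = 0.335 + 0.083 = 0.418
  P(Y=1) = 0.142 + 0.203 = 0.345
  P(Y=2) = 0.142 + 0.095 = 0.237
H(X|Y) = Σ_y P(y)·H(X|Y=y):
  Y=0: P(Y=0) = 0.418, P(X|Y=0) = (335/418, 83/418) → H(X|Y=0) = 0.719048
  Y=1: P(Y=1) = 0.345, P(X|Y=1) = (142/345, 203/345) → H(X|Y=1) = 0.977330
  Y=2: P(Y=2) = 0.237, P(X|Y=2) = (142/237, 95/237) → H(X|Y=2) = 0.971442
H(X|Y) = 0.418·0.719048 + 0.345·0.977330 + 0.237·0.971442 = 0.867973 bits

I(X;Y) = H(X) - H(X|Y) = 0.958745 - 0.867973 = 0.0908 bits

Cross-check via I(X;Y) = H(X) + H(Y) - H(X,Y): computing H(Y) from the column sums and H(X,Y) from the 6 cells in the same way gives H(Y) = 1.547970 bits and H(X,Y) = 2.415943 bits, so
I(X;Y) = 0.958745 + 1.547970 - 2.415943 = 0.0908 bits ✓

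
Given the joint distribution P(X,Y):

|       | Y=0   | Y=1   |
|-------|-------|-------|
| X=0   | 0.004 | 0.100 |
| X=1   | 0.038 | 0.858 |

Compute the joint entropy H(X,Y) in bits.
0.7329 bits

H(X,Y) = -Σ_{x,y} P(x,y) log₂ P(x,y). Per-cell terms -P(x,y)·log₂P(x,y):
  X=0: 0.03186, 0.33219
  X=1: 0.17928, 0.18958
Sum of the 4 terms: H(X,Y) = 0.7329 bits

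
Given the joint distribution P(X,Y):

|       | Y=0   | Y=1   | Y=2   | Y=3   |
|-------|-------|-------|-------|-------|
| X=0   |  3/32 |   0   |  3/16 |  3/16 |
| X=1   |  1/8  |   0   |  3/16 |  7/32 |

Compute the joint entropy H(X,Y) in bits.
2.5333 bits

H(X,Y) = -Σ_{x,y} P(x,y) log₂ P(x,y). Per-cell terms -P(x,y)·log₂P(x,y):
  X=0: 0.32016, 0.00000, 0.45282, 0.45282
  X=1: 0.37500, 0.00000, 0.45282, 0.47964
  (cells with P = 0 contribute 0)
Sum of the 8 terms: H(X,Y) = 2.5333 bits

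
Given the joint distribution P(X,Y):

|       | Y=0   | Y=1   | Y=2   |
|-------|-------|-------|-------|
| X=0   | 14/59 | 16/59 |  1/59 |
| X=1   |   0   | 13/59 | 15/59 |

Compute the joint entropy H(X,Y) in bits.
2.0858 bits

H(X,Y) = -Σ_{x,y} P(x,y) log₂ P(x,y). Per-cell terms -P(x,y)·log₂P(x,y):
  X=0: 0.49244, 0.51055, 0.09971
  X=1: 0.00000, 0.48082, 0.50231
  (cells with P = 0 contribute 0)
Sum of the 6 terms: H(X,Y) = 2.0858 bits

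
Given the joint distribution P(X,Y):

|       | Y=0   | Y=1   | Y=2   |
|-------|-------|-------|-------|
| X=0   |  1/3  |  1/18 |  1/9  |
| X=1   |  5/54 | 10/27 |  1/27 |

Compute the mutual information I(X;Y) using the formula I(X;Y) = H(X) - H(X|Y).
0.3201 bits

I(X;Y) = H(X) - H(X|Y)

Marginal of X (row sums):
  P(X=0) = 1/3 + 1/18 + 1/9 = 1/2
  P(X=1) = 5/54 + 10/27 + 1/27 = 1/2
H(X) = -[(1/2)·log₂(1/2) + (1/2)·log₂(1/2)]
  = 0.5000 + 0.5000 = 1.0000 bits

Marginal of Y (column sums):
  P(Y=0) = 1/3 + 5/54 = 23/54
  P(Y=1) = 1/18 + 10/27 = 23/54
  P(Y=2) = 1/9 + 1/27 = 4/27
H(X|Y) = Σ_y P(y)·H(X|Y=y):
  Y=0: P(Y=0) = 23/54, P(X|Y=0) = (18/23, 5/23) → H(X|Y=0) = 0.7554
  Y=1: P(Y=1) = 23/54, P(X|Y=1) = (3/23, 20/23) → H(X|Y=1) = 0.5586
  Y=2: P(Y=2) = 4/27, P(X|Y=2) = (3/4, 1/4) → H(X|Y=2) = 0.8113
H(X|Y) = (23/54)·0.7554 + (23/54)·0.5586 + (4/27)·0.8113 = 0.6799 bits

I(X;Y) = H(X) - H(X|Y) = 1.0000 - 0.6799 = 0.3201 bits

Cross-check via I(X;Y) = H(X) + H(Y) - H(X,Y): computing H(Y) from the column sums and H(X,Y) from the 6 cells in the same way gives H(Y) = 1.4570 bits and H(X,Y) = 2.1369 bits, so
I(X;Y) = 1.0000 + 1.4570 - 2.1369 = 0.3201 bits ✓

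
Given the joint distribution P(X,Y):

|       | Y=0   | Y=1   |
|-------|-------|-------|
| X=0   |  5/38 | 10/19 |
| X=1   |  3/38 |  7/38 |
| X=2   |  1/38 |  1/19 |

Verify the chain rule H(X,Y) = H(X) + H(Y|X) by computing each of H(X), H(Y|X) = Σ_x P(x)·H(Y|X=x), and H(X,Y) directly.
H(X) = 1.1934 bits, H(Y|X) = 0.7794 bits, H(X,Y) = 1.9728 bits

Marginal of X (row sums):
  P(X=0) = 5/38 + 10/19 = 25/38
  P(X=1) = 3/38 + 7/38 = 5/19
  P(X=2) = 1/38 + 1/19 = 3/38
H(X) = -[(25/38)·log₂(25/38) + (5/19)·log₂(5/19) + (3/38)·log₂(3/38)]
  = 0.39742 + 0.50684 + 0.28918 = 1.1934 bits

H(Y|X) = Σ_x P(x)·H(Y|X=x):
  X=0: P(X=0) = 25/38, P(Y|X=0) = (1/5, 4/5) → H(Y|X=0) = 0.72193
  X=1: P(X=1) = 5/19, P(Y|X=1) = (3/10, 7/10) → H(Y|X=1) = 0.88129
  X=2: P(X=2) = 3/38, P(Y|X=2) = (1/3, 2/3) → H(Y|X=2) = 0.91830
H(Y|X) = (25/38)·0.72193 + (5/19)·0.88129 + (3/38)·0.91830 = 0.7794 bits

H(X,Y) = -Σ_{x,y} P(x,y) log₂ P(x,y). Per-cell terms -P(x,y)·log₂P(x,y):
  X=0: 0.38500, 0.48737
  X=1: 0.28918, 0.44958
  X=2: 0.13810, 0.22358
Sum of the 6 terms: H(X,Y) = 1.9728 bits

Chain rule check:
  H(X) + H(Y|X) = 1.1934 + 0.7794 = 1.9728 bits
  H(X,Y) = 1.9728 bits
✓ Chain rule verified.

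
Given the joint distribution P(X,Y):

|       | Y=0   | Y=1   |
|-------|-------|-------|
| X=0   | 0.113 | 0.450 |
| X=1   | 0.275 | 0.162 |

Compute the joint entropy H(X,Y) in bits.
1.8114 bits

H(X,Y) = -Σ_{x,y} P(x,y) log₂ P(x,y). Per-cell terms -P(x,y)·log₂P(x,y):
  X=0: 0.35545, 0.51840
  X=1: 0.51219, 0.42540
Sum of the 4 terms: H(X,Y) = 1.8114 bits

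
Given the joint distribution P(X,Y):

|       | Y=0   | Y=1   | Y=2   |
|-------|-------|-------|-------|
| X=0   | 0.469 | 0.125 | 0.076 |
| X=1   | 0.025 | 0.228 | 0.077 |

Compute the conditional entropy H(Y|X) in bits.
1.1591 bits

H(Y|X) = H(X,Y) - H(X)

H(X,Y) = -Σ_{x,y} P(x,y) log₂ P(x,y). Per-cell terms -P(x,y)·log₂P(x,y):
  X=0: 0.5123, 0.3750, 0.2826
  X=1: 0.1330, 0.4863, 0.2848
Sum of the 6 terms: H(X,Y) = 2.0740 bits

Marginal of X (row sums):
  P(X=0) = 0.469 + 0.125 + 0.076 = 0.670
  P(X=1) = 0.025 + 0.228 + 0.077 = 0.330
H(X) = -[0.670·log₂(0.670) + 0.330·log₂(0.330)]
  = 0.3871 + 0.5278 = 0.9149 bits

H(Y|X) = H(X,Y) - H(X) = 2.0740 - 0.9149 = 1.1591 bits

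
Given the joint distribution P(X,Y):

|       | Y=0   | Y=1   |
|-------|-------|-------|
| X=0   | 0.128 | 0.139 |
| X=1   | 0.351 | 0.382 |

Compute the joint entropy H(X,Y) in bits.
1.8359 bits

H(X,Y) = -Σ_{x,y} P(x,y) log₂ P(x,y). Per-cell terms -P(x,y)·log₂P(x,y):
  X=0: 0.3796, 0.3957
  X=1: 0.5302, 0.5304
Sum of the 4 terms: H(X,Y) = 1.8359 bits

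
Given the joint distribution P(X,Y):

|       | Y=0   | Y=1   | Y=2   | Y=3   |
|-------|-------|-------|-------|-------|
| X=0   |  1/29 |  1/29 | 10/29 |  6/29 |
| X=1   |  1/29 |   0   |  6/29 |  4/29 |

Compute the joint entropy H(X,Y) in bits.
2.3670 bits

H(X,Y) = -Σ_{x,y} P(x,y) log₂ P(x,y). Per-cell terms -P(x,y)·log₂P(x,y):
  X=0: 0.1675, 0.1675, 0.5297, 0.4703
  X=1: 0.1675, 0.0000, 0.4703, 0.3942
  (cells with P = 0 contribute 0)
Sum of the 8 terms: H(X,Y) = 2.3670 bits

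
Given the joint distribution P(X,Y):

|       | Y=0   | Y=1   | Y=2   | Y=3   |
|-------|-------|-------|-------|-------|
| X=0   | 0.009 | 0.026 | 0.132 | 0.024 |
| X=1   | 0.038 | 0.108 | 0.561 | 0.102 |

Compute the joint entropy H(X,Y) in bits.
2.0426 bits

H(X,Y) = -Σ_{x,y} P(x,y) log₂ P(x,y). Per-cell terms -P(x,y)·log₂P(x,y):
  X=0: 0.0612, 0.1369, 0.3856, 0.1291
  X=1: 0.1793, 0.3468, 0.4678, 0.3359
Sum of the 8 terms: H(X,Y) = 2.0426 bits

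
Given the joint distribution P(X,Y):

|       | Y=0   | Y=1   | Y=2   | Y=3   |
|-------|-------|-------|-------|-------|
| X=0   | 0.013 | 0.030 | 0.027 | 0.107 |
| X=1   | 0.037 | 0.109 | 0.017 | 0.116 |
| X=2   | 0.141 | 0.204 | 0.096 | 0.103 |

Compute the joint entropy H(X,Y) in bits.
3.2325 bits

H(X,Y) = -Σ_{x,y} P(x,y) log₂ P(x,y). Per-cell terms -P(x,y)·log₂P(x,y):
  X=0: 0.0814, 0.1518, 0.1407, 0.3450
  X=1: 0.1760, 0.3485, 0.0999, 0.3605
  X=2: 0.3985, 0.4678, 0.3246, 0.3378
Sum of the 12 terms: H(X,Y) = 3.2325 bits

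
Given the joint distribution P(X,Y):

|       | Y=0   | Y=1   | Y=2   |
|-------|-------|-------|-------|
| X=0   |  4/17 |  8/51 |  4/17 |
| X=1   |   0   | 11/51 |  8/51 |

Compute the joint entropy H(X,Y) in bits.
2.2981 bits

H(X,Y) = -Σ_{x,y} P(x,y) log₂ P(x,y). Per-cell terms -P(x,y)·log₂P(x,y):
  X=0: 0.4912, 0.4192, 0.4912
  X=1: 0.0000, 0.4773, 0.4192
  (cells with P = 0 contribute 0)
Sum of the 6 terms: H(X,Y) = 2.2981 bits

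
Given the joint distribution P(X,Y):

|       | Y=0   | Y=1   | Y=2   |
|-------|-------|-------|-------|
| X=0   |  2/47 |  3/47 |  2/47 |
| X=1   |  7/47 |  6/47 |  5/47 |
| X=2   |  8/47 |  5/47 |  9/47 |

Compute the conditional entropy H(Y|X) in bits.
1.5564 bits

H(Y|X) = H(X,Y) - H(X)

H(X,Y) = -Σ_{x,y} P(x,y) log₂ P(x,y). Per-cell terms -P(x,y)·log₂P(x,y):
  X=0: 0.1938, 0.2534, 0.1938
  X=1: 0.4092, 0.3791, 0.3439
  X=2: 0.4348, 0.3439, 0.4566
Sum of the 9 terms: H(X,Y) = 3.0085 bits

Marginal of X (row sums):
  P(X=0) = 2/47 + 3/47 + 2/47 = 7/47
  P(X=1) = 7/47 + 6/47 + 5/47 = 18/47
  P(X=2) = 8/47 + 5/47 + 9/47 = 22/47
H(X) = -[(7/47)·log₂(7/47) + (18/47)·log₂(18/47) + (22/47)·log₂(22/47)]
  = 0.4092 + 0.5303 + 0.5126 = 1.4521 bits

H(Y|X) = H(X,Y) - H(X) = 3.0085 - 1.4521 = 1.5564 bits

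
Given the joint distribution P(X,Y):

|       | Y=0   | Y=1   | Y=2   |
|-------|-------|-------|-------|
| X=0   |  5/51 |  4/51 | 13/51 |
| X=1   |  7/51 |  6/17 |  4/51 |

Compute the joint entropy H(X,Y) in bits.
2.3307 bits

H(X,Y) = -Σ_{x,y} P(x,y) log₂ P(x,y). Per-cell terms -P(x,y)·log₂P(x,y):
  X=0: 0.3285, 0.2880, 0.5027
  X=1: 0.3932, 0.5303, 0.2880
Sum of the 6 terms: H(X,Y) = 2.3307 bits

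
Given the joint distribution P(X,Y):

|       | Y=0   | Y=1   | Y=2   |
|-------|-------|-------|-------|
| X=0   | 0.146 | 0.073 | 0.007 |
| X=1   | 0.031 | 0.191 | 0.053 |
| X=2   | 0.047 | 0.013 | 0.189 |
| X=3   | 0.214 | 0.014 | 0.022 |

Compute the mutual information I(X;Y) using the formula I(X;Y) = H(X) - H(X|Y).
0.5533 bits

I(X;Y) = H(X) - H(X|Y)

Marginal of X (row sums):
  P(X=0) = 0.146 + 0.073 + 0.007 = 0.226
  P(X=1) = 0.031 + 0.191 + 0.053 = 0.275
  P(X=2) = 0.047 + 0.013 + 0.189 = 0.249
  P(X=3) = 0.214 + 0.014 + 0.022 = 0.250
H(X) = -[0.226·log₂(0.226) + 0.275·log₂(0.275) + 0.249·log₂(0.249) + 0.250·log₂(0.250)]
  = 0.4849 + 0.5122 + 0.4994 + 0.5000 = 1.9965 bits

Marginal of Y (column sums):
  P(Y=0) = 0.146 + 0.031 + 0.047 + 0.214 = 0.438
  P(Y=1) = 0.073 + 0.191 + 0.013 + 0.014 = 0.291
  P(Y=2) = 0.007 + 0.053 + 0.189 + 0.022 = 0.271
H(X|Y) = Σ_y P(y)·H(X|Y=y):
  Y=0: P(Y=0) = 0.438, P(X|Y=0) = (1/3, 31/438, 47/438, 107/219) → H(X|Y=0) = 1.6491
  Y=1: P(Y=1) = 0.291, P(X|Y=1) = (73/291, 191/291, 13/291, 14/291) → H(X|Y=1) = 1.3101
  Y=2: P(Y=2) = 0.271, P(X|Y=2) = (7/271, 53/271, 189/271, 22/271) → H(X|Y=2) = 1.2534
H(X|Y) = 0.438·1.6491 + 0.291·1.3101 + 0.271·1.2534 = 1.4432 bits

I(X;Y) = H(X) - H(X|Y) = 1.9965 - 1.4432 = 0.5533 bits

Cross-check via I(X;Y) = H(X) + H(Y) - H(X,Y): computing H(Y) from the column sums and H(X,Y) from the 12 cells in the same way gives H(Y) = 1.5504 bits and H(X,Y) = 2.9936 bits, so
I(X;Y) = 1.9965 + 1.5504 - 2.9936 = 0.5533 bits ✓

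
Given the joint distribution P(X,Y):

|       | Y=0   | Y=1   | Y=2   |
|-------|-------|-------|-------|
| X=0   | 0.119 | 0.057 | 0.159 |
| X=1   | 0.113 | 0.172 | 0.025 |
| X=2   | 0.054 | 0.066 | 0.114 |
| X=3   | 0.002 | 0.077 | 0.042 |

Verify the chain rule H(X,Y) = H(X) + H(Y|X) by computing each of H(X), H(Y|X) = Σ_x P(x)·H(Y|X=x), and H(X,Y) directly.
H(X) = 1.9114 bits, H(Y|X) = 1.3750 bits, H(X,Y) = 3.2863 bits

Marginal of X (row sums):
  P(X=0) = 0.119 + 0.057 + 0.159 = 0.335
  P(X=1) = 0.113 + 0.172 + 0.025 = 0.310
  P(X=2) = 0.054 + 0.066 + 0.114 = 0.234
  P(X=3) = 0.002 + 0.077 + 0.042 = 0.121
H(X) = -[0.335·log₂(0.335) + 0.310·log₂(0.310) + 0.234·log₂(0.234) + 0.121·log₂(0.121)]
  = 0.528552 + 0.523795 + 0.490328 + 0.368677 = 1.9114 bits

H(Y|X) = Σ_x P(x)·H(Y|X=x):
  X=0: P(X=0) = 0.335, P(Y|X=0) = (119/335, 57/335, 159/335) → H(Y|X=0) = 1.475461
  X=1: P(X=1) = 0.310, P(Y|X=1) = (113/310, 86/155, 5/62) → H(Y|X=1) = 1.295175
  X=2: P(X=2) = 0.234, P(Y|X=2) = (3/13, 11/39, 19/39) → H(Y|X=2) = 1.508641
  X=3: P(X=3) = 0.121, P(Y|X=3) = (2/121, 7/11, 42/121) → H(Y|X=3) = 1.042666
H(Y|X) = 0.335·1.475461 + 0.310·1.295175 + 0.234·1.508641 + 0.121·1.042666 = 1.3750 bits

H(X,Y) = -Σ_{x,y} P(x,y) log₂ P(x,y). Per-cell terms -P(x,y)·log₂P(x,y):
  X=0: 0.365445, 0.235575, 0.421811
  X=1: 0.355453, 0.436797, 0.133048
  X=2: 0.227388, 0.258812, 0.357150
  X=3: 0.017932, 0.284823, 0.192086
Sum of the 12 terms: H(X,Y) = 3.2863 bits

Chain rule check:
  H(X) + H(Y|X) = 1.9114 + 1.3750 = 3.2864 bits
  H(X,Y) = 3.2863 bits
✓ Chain rule verified (Δ = 0.0001 is 4-dp rounding noise: each of the three values was rounded independently).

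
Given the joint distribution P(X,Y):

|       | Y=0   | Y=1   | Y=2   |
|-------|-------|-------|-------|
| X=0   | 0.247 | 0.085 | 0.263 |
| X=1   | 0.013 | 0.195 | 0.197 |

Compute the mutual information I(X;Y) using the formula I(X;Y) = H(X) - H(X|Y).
0.1982 bits

I(X;Y) = H(X) - H(X|Y)

Marginal of X (row sums):
  P(X=0) = 0.247 + 0.085 + 0.263 = 0.595
  P(X=1) = 0.013 + 0.195 + 0.197 = 0.405
H(X) = -[0.595·log₂(0.595) + 0.405·log₂(0.405)]
  = 0.4457 + 0.5281 = 0.9738 bits

Marginal of Y (column sums):
  P(Y=0) = 0.247 + 0.013 = 0.260
  P(Y=1) = 0.085 + 0.195 = 0.280
  P(Y=2) = 0.263 + 0.197 = 0.460
H(X|Y) = Σ_y P(y)·H(X|Y=y):
  Y=0: P(Y=0) = 0.260, P(X|Y=0) = (19/20, 1/20) → H(X|Y=0) = 0.2864
  Y=1: P(Y=1) = 0.280, P(X|Y=1) = (17/56, 39/56) → H(X|Y=1) = 0.8856
  Y=2: P(Y=2) = 0.460, P(X|Y=2) = (263/460, 197/460) → H(X|Y=2) = 0.9851
H(X|Y) = 0.260·0.2864 + 0.280·0.8856 + 0.460·0.9851 = 0.7756 bits

I(X;Y) = H(X) - H(X|Y) = 0.9738 - 0.7756 = 0.1982 bits

Cross-check via I(X;Y) = H(X) + H(Y) - H(X,Y): computing H(Y) from the column sums and H(X,Y) from the 6 cells in the same way gives H(Y) = 1.5348 bits and H(X,Y) = 2.3104 bits, so
I(X;Y) = 0.9738 + 1.5348 - 2.3104 = 0.1982 bits ✓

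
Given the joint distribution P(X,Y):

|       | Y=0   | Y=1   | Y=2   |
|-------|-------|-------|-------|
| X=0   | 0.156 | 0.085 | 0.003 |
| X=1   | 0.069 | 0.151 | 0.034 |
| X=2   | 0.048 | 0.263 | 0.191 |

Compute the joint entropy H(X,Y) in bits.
2.7626 bits

H(X,Y) = -Σ_{x,y} P(x,y) log₂ P(x,y). Per-cell terms -P(x,y)·log₂P(x,y):
  X=0: 0.41814, 0.30229, 0.02514
  X=1: 0.26615, 0.41183, 0.16586
  X=2: 0.21028, 0.50677, 0.45618
Sum of the 9 terms: H(X,Y) = 2.7626 bits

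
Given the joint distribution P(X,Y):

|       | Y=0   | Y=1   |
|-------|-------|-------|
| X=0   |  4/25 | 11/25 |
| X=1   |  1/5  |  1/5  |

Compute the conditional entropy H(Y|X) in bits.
0.9020 bits

H(Y|X) = H(X,Y) - H(X)

H(X,Y) = -Σ_{x,y} P(x,y) log₂ P(x,y). Per-cell terms -P(x,y)·log₂P(x,y):
  X=0: 0.423017, 0.521147
  X=1: 0.464386, 0.464386
Sum of the 4 terms: H(X,Y) = 1.87294 bits

Marginal of X (row sums):
  P(X=0) = 4/25 + 11/25 = 3/5
  P(X=1) = 1/5 + 1/5 = 2/5
H(X) = -[(3/5)·log₂(3/5) + (2/5)·log₂(2/5)]
  = 0.442179 + 0.528771 = 0.97095 bits

H(Y|X) = H(X,Y) - H(X) = 1.87294 - 0.97095 = 0.9020 bits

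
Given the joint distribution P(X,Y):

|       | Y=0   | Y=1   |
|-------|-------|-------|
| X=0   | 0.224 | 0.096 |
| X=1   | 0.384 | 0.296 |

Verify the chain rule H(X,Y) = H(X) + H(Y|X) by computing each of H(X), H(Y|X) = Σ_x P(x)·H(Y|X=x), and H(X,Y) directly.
H(X) = 0.9044 bits, H(Y|X) = 0.9538 bits, H(X,Y) = 1.8582 bits

Marginal of X (row sums):
  P(X=0) = 0.224 + 0.096 = 0.320
  P(X=1) = 0.384 + 0.296 = 0.680
H(X) = -[0.320·log₂(0.320) + 0.680·log₂(0.680)]
  = 0.52603 + 0.37835 = 0.9044 bits

H(Y|X) = Σ_x P(x)·H(Y|X=x):
  X=0: P(X=0) = 0.320, P(Y|X=0) = (7/10, 3/10) → H(Y|X=0) = 0.88129
  X=1: P(X=1) = 0.680, P(Y|X=1) = (48/85, 37/85) → H(Y|X=1) = 0.98789
H(Y|X) = 0.320·0.88129 + 0.680·0.98789 = 0.9538 bits

H(X,Y) = -Σ_{x,y} P(x,y) log₂ P(x,y). Per-cell terms -P(x,y)·log₂P(x,y):
  X=0: 0.48349, 0.32456
  X=1: 0.53024, 0.51987
Sum of the 4 terms: H(X,Y) = 1.8582 bits

Chain rule check:
  H(X) + H(Y|X) = 0.9044 + 0.9538 = 1.8582 bits
  H(X,Y) = 1.8582 bits
✓ Chain rule verified.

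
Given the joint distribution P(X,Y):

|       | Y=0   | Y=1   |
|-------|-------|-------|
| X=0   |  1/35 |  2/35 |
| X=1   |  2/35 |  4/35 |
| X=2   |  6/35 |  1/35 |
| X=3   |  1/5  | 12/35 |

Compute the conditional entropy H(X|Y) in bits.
1.5580 bits

H(X|Y) = H(X,Y) - H(Y)

H(X,Y) = -Σ_{x,y} P(x,y) log₂ P(x,y). Per-cell terms -P(x,y)·log₂P(x,y):
  X=0: 0.14655, 0.23596
  X=1: 0.23596, 0.35763
  X=2: 0.43617, 0.14655
  X=3: 0.46439, 0.52948
Sum of the 8 terms: H(X,Y) = 2.5527 bits

Marginal of Y (column sums):
  P(Y=0) = 1/35 + 2/35 + 6/35 + 1/5 = 16/35
  P(Y=1) = 2/35 + 4/35 + 1/35 + 12/35 = 19/35
H(Y) = -[(16/35)·log₂(16/35) + (19/35)·log₂(19/35)]
  = 0.51624 + 0.47845 = 0.9947 bits

H(X|Y) = H(X,Y) - H(Y) = 2.5527 - 0.9947 = 1.5580 bits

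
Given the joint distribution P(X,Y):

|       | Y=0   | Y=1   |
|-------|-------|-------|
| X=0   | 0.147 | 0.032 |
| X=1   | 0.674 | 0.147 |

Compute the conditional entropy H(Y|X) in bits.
0.6779 bits

H(Y|X) = H(X,Y) - H(X)

H(X,Y) = -Σ_{x,y} P(x,y) log₂ P(x,y). Per-cell terms -P(x,y)·log₂P(x,y):
  X=0: 0.40662, 0.15891
  X=1: 0.38363, 0.40662
Sum of the 4 terms: H(X,Y) = 1.3558 bits

Marginal of X (row sums):
  P(X=0) = 0.147 + 0.032 = 0.179
  P(X=1) = 0.674 + 0.147 = 0.821
H(X) = -[0.179·log₂(0.179) + 0.821·log₂(0.821)]
  = 0.44427 + 0.23361 = 0.6779 bits

H(Y|X) = H(X,Y) - H(X) = 1.3558 - 0.6779 = 0.6779 bits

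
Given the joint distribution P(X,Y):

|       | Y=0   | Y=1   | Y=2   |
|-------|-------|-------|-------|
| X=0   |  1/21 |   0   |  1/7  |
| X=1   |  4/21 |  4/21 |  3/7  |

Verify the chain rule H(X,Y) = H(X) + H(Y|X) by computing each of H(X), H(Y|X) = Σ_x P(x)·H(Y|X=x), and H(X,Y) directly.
H(X) = 0.7025 bits, H(Y|X) = 1.3430 bits, H(X,Y) = 2.0455 bits

Marginal of X (row sums):
  P(X=0) = 1/21 + 0 + 1/7 = 4/21
  P(X=1) = 4/21 + 4/21 + 3/7 = 17/21
H(X) = -[(4/21)·log₂(4/21) + (17/21)·log₂(17/21)]
  = 0.455680 + 0.246787 = 0.7025 bits

H(Y|X) = Σ_x P(x)·H(Y|X=x):
  X=0: P(X=0) = 4/21, P(Y|X=0) = (1/4, 0, 3/4) → H(Y|X=0) = 0.811278
  X=1: P(X=1) = 17/21, P(Y|X=1) = (4/17, 4/17, 9/17) → H(Y|X=1) = 1.468091
H(Y|X) = (4/21)·0.811278 + (17/21)·1.468091 = 1.3430 bits

H(X,Y) = -Σ_{x,y} P(x,y) log₂ P(x,y). Per-cell terms -P(x,y)·log₂P(x,y):
  X=0: 0.209158, 0.000000, 0.401051
  X=1: 0.455680, 0.455680, 0.523882
  (cells with P = 0 contribute 0)
Sum of the 6 terms: H(X,Y) = 2.0455 bits

Chain rule check:
  H(X) + H(Y|X) = 0.7025 + 1.3430 = 2.0455 bits
  H(X,Y) = 2.0455 bits
✓ Chain rule verified.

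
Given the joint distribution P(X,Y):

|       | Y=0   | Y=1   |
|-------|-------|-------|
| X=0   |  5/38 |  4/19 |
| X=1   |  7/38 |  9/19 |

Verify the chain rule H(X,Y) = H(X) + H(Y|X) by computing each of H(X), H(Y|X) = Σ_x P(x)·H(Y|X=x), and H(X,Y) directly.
H(X) = 0.9268 bits, H(Y|X) = 0.8916 bits, H(X,Y) = 1.8185 bits

Marginal of X (row sums):
  P(X=0) = 5/38 + 4/19 = 13/38
  P(X=1) = 7/38 + 9/19 = 25/38
H(X) = -[(13/38)·log₂(13/38) + (25/38)·log₂(25/38)]
  = 0.52940 + 0.39742 = 0.9268 bits

H(Y|X) = Σ_x P(x)·H(Y|X=x):
  X=0: P(X=0) = 13/38, P(Y|X=0) = (5/13, 8/13) → H(Y|X=0) = 0.96124
  X=1: P(X=1) = 25/38, P(Y|X=1) = (7/25, 18/25) → H(Y|X=1) = 0.85545
H(Y|X) = (13/38)·0.96124 + (25/38)·0.85545 = 0.8916 bits

H(X,Y) = -Σ_{x,y} P(x,y) log₂ P(x,y). Per-cell terms -P(x,y)·log₂P(x,y):
  X=0: 0.38500, 0.47325
  X=1: 0.44958, 0.51063
Sum of the 4 terms: H(X,Y) = 1.8185 bits

Chain rule check:
  H(X) + H(Y|X) = 0.9268 + 0.8916 = 1.8184 bits
  H(X,Y) = 1.8185 bits
✓ Chain rule verified (Δ = 0.0001 is 4-dp rounding noise: each of the three values was rounded independently).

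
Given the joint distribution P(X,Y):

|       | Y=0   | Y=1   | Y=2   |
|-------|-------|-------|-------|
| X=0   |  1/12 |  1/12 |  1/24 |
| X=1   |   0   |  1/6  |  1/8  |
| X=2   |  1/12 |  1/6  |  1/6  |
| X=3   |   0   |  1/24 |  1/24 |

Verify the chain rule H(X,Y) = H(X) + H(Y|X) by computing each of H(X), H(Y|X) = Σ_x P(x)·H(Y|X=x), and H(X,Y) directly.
H(X) = 1.8149 bits, H(Y|X) = 1.3219 bits, H(X,Y) = 3.1368 bits

Marginal of X (row sums):
  P(X=0) = 1/12 + 1/12 + 1/24 = 5/24
  P(X=1) = 0 + 1/6 + 1/8 = 7/24
  P(X=2) = 1/12 + 1/6 + 1/6 = 5/12
  P(X=3) = 0 + 1/24 + 1/24 = 1/12
H(X) = -[(5/24)·log₂(5/24) + (7/24)·log₂(7/24) + (5/12)·log₂(5/12) + (1/12)·log₂(1/12)]
  = 0.471466 + 0.518469 + 0.526264 + 0.298747 = 1.8149 bits

H(Y|X) = Σ_x P(x)·H(Y|X=x):
  X=0: P(X=0) = 5/24, P(Y|X=0) = (2/5, 2/5, 1/5) → H(Y|X=0) = 1.521928
  X=1: P(X=1) = 7/24, P(Y|X=1) = (0, 4/7, 3/7) → H(Y|X=1) = 0.985228
  X=2: P(X=2) = 5/12, P(Y|X=2) = (1/5, 2/5, 2/5) → H(Y|X=2) = 1.521928
  X=3: P(X=3) = 1/12, P(Y|X=3) = (0, 1/2, 1/2) → H(Y|X=3) = 1.000000
H(Y|X) = (5/24)·1.521928 + (7/24)·0.985228 + (5/12)·1.521928 + (1/12)·1.000000 = 1.3219 bits

H(X,Y) = -Σ_{x,y} P(x,y) log₂ P(x,y). Per-cell terms -P(x,y)·log₂P(x,y):
  X=0: 0.298747, 0.298747, 0.191040
  X=1: 0.000000, 0.430827, 0.375000
  X=2: 0.298747, 0.430827, 0.430827
  X=3: 0.000000, 0.191040, 0.191040
  (cells with P = 0 contribute 0)
Sum of the 12 terms: H(X,Y) = 3.1368 bits

Chain rule check:
  H(X) + H(Y|X) = 1.8149 + 1.3219 = 3.1368 bits
  H(X,Y) = 3.1368 bits
✓ Chain rule verified.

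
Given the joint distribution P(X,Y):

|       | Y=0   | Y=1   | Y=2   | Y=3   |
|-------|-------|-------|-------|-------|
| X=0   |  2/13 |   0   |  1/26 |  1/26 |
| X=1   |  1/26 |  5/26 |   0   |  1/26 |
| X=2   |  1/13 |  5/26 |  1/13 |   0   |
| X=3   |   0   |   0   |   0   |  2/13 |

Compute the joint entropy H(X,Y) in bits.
3.0382 bits

H(X,Y) = -Σ_{x,y} P(x,y) log₂ P(x,y). Per-cell terms -P(x,y)·log₂P(x,y):
  X=0: 0.4155, 0.0000, 0.1808, 0.1808
  X=1: 0.1808, 0.4574, 0.0000, 0.1808
  X=2: 0.2846, 0.4574, 0.2846, 0.0000
  X=3: 0.0000, 0.0000, 0.0000, 0.4155
  (cells with P = 0 contribute 0)
Sum of the 16 terms: H(X,Y) = 3.0382 bits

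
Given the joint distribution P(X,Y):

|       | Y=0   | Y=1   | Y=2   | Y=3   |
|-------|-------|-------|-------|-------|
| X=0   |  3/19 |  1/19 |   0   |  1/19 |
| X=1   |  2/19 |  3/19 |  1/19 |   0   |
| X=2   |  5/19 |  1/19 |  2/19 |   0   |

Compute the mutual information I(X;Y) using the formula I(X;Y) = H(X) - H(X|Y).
0.2698 bits

I(X;Y) = H(X) - H(X|Y)

Marginal of X (row sums):
  P(X=0) = 3/19 + 1/19 + 0 + 1/19 = 5/19
  P(X=1) = 2/19 + 3/19 + 1/19 + 0 = 6/19
  P(X=2) = 5/19 + 1/19 + 2/19 + 0 = 8/19
H(X) = -[(5/19)·log₂(5/19) + (6/19)·log₂(6/19) + (8/19)·log₂(8/19)]
  = 0.50684 + 0.52515 + 0.52544 = 1.5574 bits

Marginal of Y (column sums):
  P(Y=0) = 3/19 + 2/19 + 5/19 = 10/19
  P(Y=1) = 1/19 + 3/19 + 1/19 = 5/19
  P(Y=2) = 0 + 1/19 + 2/19 = 3/19
  P(Y=3) = 1/19 + 0 + 0 = 1/19
H(X|Y) = Σ_y P(y)·H(X|Y=y):
  Y=0: P(Y=0) = 10/19, P(X|Y=0) = (3/10, 1/5, 1/2) → H(X|Y=0) = 1.48548
  Y=1: P(Y=1) = 5/19, P(X|Y=1) = (1/5, 3/5, 1/5) → H(X|Y=1) = 1.37095
  Y=2: P(Y=2) = 3/19, P(X|Y=2) = (0, 1/3, 2/3) → H(X|Y=2) = 0.91830
  Y=3: P(Y=3) = 1/19, P(X|Y=3) = (1, 0, 0) → H(X|Y=3) = 0.00000
H(X|Y) = (10/19)·1.48548 + (5/19)·1.37095 + (3/19)·0.91830 + (1/19)·0.00000 = 1.2876 bits

I(X;Y) = H(X) - H(X|Y) = 1.5574 - 1.2876 = 0.2698 bits

Cross-check via I(X;Y) = H(X) + H(Y) - H(X,Y): computing H(Y) from the column sums and H(X,Y) from the 12 cells in the same way gives H(Y) = 1.6383 bits and H(X,Y) = 2.9259 bits, so
I(X;Y) = 1.5574 + 1.6383 - 2.9259 = 0.2698 bits ✓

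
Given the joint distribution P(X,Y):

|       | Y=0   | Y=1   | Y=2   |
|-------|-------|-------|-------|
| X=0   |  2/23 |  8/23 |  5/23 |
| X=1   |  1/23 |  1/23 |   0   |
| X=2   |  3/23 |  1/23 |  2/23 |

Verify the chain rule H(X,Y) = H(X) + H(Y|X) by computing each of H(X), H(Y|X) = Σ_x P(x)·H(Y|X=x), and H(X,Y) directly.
H(X) = 1.2143 bits, H(Y|X) = 1.3804 bits, H(X,Y) = 2.5947 bits

Marginal of X (row sums):
  P(X=0) = 2/23 + 8/23 + 5/23 = 15/23
  P(X=1) = 1/23 + 1/23 + 0 = 2/23
  P(X=2) = 3/23 + 1/23 + 2/23 = 6/23
H(X) = -[(15/23)·log₂(15/23) + (2/23)·log₂(2/23) + (6/23)·log₂(6/23)]
  = 0.4022 + 0.3064 + 0.5057 = 1.2143 bits

H(Y|X) = Σ_x P(x)·H(Y|X=x):
  X=0: P(X=0) = 15/23, P(Y|X=0) = (2/15, 8/15, 1/3) → H(Y|X=0) = 1.3996
  X=1: P(X=1) = 2/23, P(Y|X=1) = (1/2, 1/2, 0) → H(Y|X=1) = 1.0000
  X=2: P(X=2) = 6/23, P(Y|X=2) = (1/2, 1/6, 1/3) → H(Y|X=2) = 1.4591
H(Y|X) = (15/23)·1.3996 + (2/23)·1.0000 + (6/23)·1.4591 = 1.3804 bits

H(X,Y) = -Σ_{x,y} P(x,y) log₂ P(x,y). Per-cell terms -P(x,y)·log₂P(x,y):
  X=0: 0.3064, 0.5299, 0.4786
  X=1: 0.1967, 0.1967, 0.0000
  X=2: 0.3833, 0.1967, 0.3064
  (cells with P = 0 contribute 0)
Sum of the 9 terms: H(X,Y) = 2.5947 bits

Chain rule check:
  H(X) + H(Y|X) = 1.2143 + 1.3804 = 2.5947 bits
  H(X,Y) = 2.5947 bits
✓ Chain rule verified.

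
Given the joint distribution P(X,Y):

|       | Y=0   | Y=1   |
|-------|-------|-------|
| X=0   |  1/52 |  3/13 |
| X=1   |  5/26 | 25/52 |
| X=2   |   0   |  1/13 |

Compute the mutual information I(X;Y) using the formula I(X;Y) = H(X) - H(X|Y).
0.0657 bits

I(X;Y) = H(X) - H(X|Y)

Marginal of X (row sums):
  P(X=0) = 1/52 + 3/13 = 1/4
  P(X=1) = 5/26 + 25/52 = 35/52
  P(X=2) = 0 + 1/13 = 1/13
H(X) = -[(1/4)·log₂(1/4) + (35/52)·log₂(35/52) + (1/13)·log₂(1/13)]
  = 0.50000 + 0.38443 + 0.28465 = 1.1691 bits

Marginal of Y (column sums):
  P(Y=0) = 1/52 + 5/26 + 0 = 11/52
  P(Y=1) = 3/13 + 25/52 + 1/13 = 41/52
H(X|Y) = Σ_y P(y)·H(X|Y=y):
  Y=0: P(Y=0) = 11/52, P(X|Y=0) = (1/11, 10/11, 0) → H(X|Y=0) = 0.43950
  Y=1: P(Y=1) = 41/52, P(X|Y=1) = (12/41, 25/41, 4/41) → H(X|Y=1) = 1.28155
H(X|Y) = (11/52)·0.43950 + (41/52)·1.28155 = 1.1034 bits

I(X;Y) = H(X) - H(X|Y) = 1.1691 - 1.1034 = 0.0657 bits

Cross-check via I(X;Y) = H(X) + H(Y) - H(X,Y): computing H(Y) from the column sums and H(X,Y) from the 6 cells in the same way gives H(Y) = 0.7444 bits and H(X,Y) = 1.8478 bits, so
I(X;Y) = 1.1691 + 0.7444 - 1.8478 = 0.0657 bits ✓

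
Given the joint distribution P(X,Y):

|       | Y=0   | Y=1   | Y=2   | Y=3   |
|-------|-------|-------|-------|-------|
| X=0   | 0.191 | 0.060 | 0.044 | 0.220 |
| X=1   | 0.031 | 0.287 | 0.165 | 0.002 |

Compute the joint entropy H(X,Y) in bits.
2.4976 bits

H(X,Y) = -Σ_{x,y} P(x,y) log₂ P(x,y). Per-cell terms -P(x,y)·log₂P(x,y):
  X=0: 0.45618, 0.24353, 0.19828, 0.48057
  X=1: 0.15536, 0.51685, 0.42891, 0.01793
Sum of the 8 terms: H(X,Y) = 2.4976 bits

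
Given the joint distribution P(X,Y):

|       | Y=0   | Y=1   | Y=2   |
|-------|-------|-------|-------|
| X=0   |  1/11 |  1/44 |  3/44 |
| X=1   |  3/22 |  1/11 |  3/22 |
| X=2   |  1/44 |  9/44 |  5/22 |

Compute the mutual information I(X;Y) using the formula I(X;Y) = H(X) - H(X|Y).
0.1644 bits

I(X;Y) = H(X) - H(X|Y)

Marginal of X (row sums):
  P(X=0) = 1/11 + 1/44 + 3/44 = 2/11
  P(X=1) = 3/22 + 1/11 + 3/22 = 4/11
  P(X=2) = 1/44 + 9/44 + 5/22 = 5/11
H(X) = -[(2/11)·log₂(2/11) + (4/11)·log₂(4/11) + (5/11)·log₂(5/11)]
  = 0.44717 + 0.53070 + 0.51705 = 1.49492 bits

Marginal of Y (column sums):
  P(Y=0) = 1/11 + 3/22 + 1/44 = 1/4
  P(Y=1) = 1/44 + 1/11 + 9/44 = 7/22
  P(Y=2) = 3/44 + 3/22 + 5/22 = 19/44
H(X|Y) = Σ_y P(y)·H(X|Y=y):
  Y=0: P(Y=0) = 1/4, P(X|Y=0) = (4/11, 6/11, 1/11) → H(X|Y=0) = 1.32218
  Y=1: P(Y=1) = 7/22, P(X|Y=1) = (1/14, 2/7, 9/14) → H(X|Y=1) = 1.19812
  Y=2: P(Y=2) = 19/44, P(X|Y=2) = (3/19, 6/19, 10/19) → H(X|Y=2) = 1.43298
H(X|Y) = (1/4)·1.32218 + (7/22)·1.19812 + (19/44)·1.43298 = 1.33055 bits

I(X;Y) = H(X) - H(X|Y) = 1.49492 - 1.33055 = 0.1644 bits

Cross-check via I(X;Y) = H(X) + H(Y) - H(X,Y): computing H(Y) from the column sums and H(X,Y) from the 9 cells in the same way gives H(Y) = 1.54881 bits and H(X,Y) = 2.87936 bits, so
I(X;Y) = 1.49492 + 1.54881 - 2.87936 = 0.1644 bits ✓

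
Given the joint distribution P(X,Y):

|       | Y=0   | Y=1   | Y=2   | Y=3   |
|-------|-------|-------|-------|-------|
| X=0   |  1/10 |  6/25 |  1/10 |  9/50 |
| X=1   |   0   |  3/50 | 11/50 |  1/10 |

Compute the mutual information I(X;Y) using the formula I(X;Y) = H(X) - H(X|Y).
0.1915 bits

I(X;Y) = H(X) - H(X|Y)

Marginal of X (row sums):
  P(X=0) = 1/10 + 6/25 + 1/10 + 9/50 = 31/50
  P(X=1) = 0 + 3/50 + 11/50 + 1/10 = 19/50
H(X) = -[(31/50)·log₂(31/50) + (19/50)·log₂(19/50)]
  = 0.427589 + 0.530453 = 0.958042 bits

Marginal of Y (column sums):
  P(Y=0) = 1/10 + 0 = 1/10
  P(Y=1) = 6/25 + 3/50 = 3/10
  P(Y=2) = 1/10 + 11/50 = 8/25
  P(Y=3) = 9/50 + 1/10 = 7/25
H(X|Y) = Σ_y P(y)·H(X|Y=y):
  Y=0: P(Y=0) = 1/10, P(X|Y=0) = (1, 0) → H(X|Y=0) = 0.000000
  Y=1: P(Y=1) = 3/10, P(X|Y=1) = (4/5, 1/5) → H(X|Y=1) = 0.721928
  Y=2: P(Y=2) = 8/25, P(X|Y=2) = (5/16, 11/16) → H(X|Y=2) = 0.896038
  Y=3: P(Y=3) = 7/25, P(X|Y=3) = (9/14, 5/14) → H(X|Y=3) = 0.940286
H(X|Y) = (1/10)·0.000000 + (3/10)·0.721928 + (8/25)·0.896038 + (7/25)·0.940286 = 0.766591 bits

I(X;Y) = H(X) - H(X|Y) = 0.958042 - 0.766591 = 0.1915 bits

Cross-check via I(X;Y) = H(X) + H(Y) - H(X,Y): computing H(Y) from the column sums and H(X,Y) from the 8 cells in the same way gives H(Y) = 1.893537 bits and H(X,Y) = 2.660128 bits, so
I(X;Y) = 0.958042 + 1.893537 - 2.660128 = 0.1915 bits ✓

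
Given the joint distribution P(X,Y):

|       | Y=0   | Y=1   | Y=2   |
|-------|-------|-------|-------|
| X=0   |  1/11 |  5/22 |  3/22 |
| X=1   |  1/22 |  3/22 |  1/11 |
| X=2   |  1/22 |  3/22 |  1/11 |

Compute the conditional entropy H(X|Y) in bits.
1.5378 bits

H(X|Y) = H(X,Y) - H(Y)

H(X,Y) = -Σ_{x,y} P(x,y) log₂ P(x,y). Per-cell terms -P(x,y)·log₂P(x,y):
  X=0: 0.31449, 0.48580, 0.39197
  X=1: 0.20270, 0.39197, 0.31449
  X=2: 0.20270, 0.39197, 0.31449
Sum of the 9 terms: H(X,Y) = 3.0106 bits

Marginal of Y (column sums):
  P(Y=0) = 1/11 + 1/22 + 1/22 = 2/11
  P(Y=1) = 5/22 + 3/22 + 3/22 = 1/2
  P(Y=2) = 3/22 + 1/11 + 1/11 = 7/22
H(Y) = -[(2/11)·log₂(2/11) + (1/2)·log₂(1/2) + (7/22)·log₂(7/22)]
  = 0.44717 + 0.50000 + 0.52566 = 1.4728 bits

H(X|Y) = H(X,Y) - H(Y) = 3.0106 - 1.4728 = 1.5378 bits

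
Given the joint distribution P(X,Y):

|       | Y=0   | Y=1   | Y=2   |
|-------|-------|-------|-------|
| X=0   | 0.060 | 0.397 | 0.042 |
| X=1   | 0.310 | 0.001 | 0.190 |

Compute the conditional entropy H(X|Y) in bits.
0.4050 bits

H(X|Y) = H(X,Y) - H(Y)

H(X,Y) = -Σ_{x,y} P(x,y) log₂ P(x,y). Per-cell terms -P(x,y)·log₂P(x,y):
  X=0: 0.2435, 0.5291, 0.1921
  X=1: 0.5238, 0.0100, 0.4552
Sum of the 6 terms: H(X,Y) = 1.9537 bits

Marginal of Y (column sums):
  P(Y=0) = 0.060 + 0.310 = 0.370
  P(Y=1) = 0.397 + 0.001 = 0.398
  P(Y=2) = 0.042 + 0.190 = 0.232
H(Y) = -[0.370·log₂(0.370) + 0.398·log₂(0.398) + 0.232·log₂(0.232)]
  = 0.5307 + 0.5290 + 0.4890 = 1.5487 bits

H(X|Y) = H(X,Y) - H(Y) = 1.9537 - 1.5487 = 0.4050 bits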